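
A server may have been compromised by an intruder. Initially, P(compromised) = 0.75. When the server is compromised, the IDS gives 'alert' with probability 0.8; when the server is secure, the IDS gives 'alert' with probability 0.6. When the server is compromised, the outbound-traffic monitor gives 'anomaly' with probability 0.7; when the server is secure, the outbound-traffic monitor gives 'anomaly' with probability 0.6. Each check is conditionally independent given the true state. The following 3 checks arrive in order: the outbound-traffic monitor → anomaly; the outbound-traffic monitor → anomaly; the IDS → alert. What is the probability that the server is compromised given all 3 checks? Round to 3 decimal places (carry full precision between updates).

After the outbound-traffic monitor='anomaly': P(compromised) = 0.7·0.7500 / (0.7·0.7500 + 0.6·0.2500) ≈ 0.7778
After the outbound-traffic monitor='anomaly': P(compromised) = 0.7·0.7778 / (0.7·0.7778 + 0.6·0.2222) ≈ 0.8033
After the IDS='alert': P(compromised) = 0.8·0.8033 / (0.8·0.8033 + 0.6·0.1967) ≈ 0.8448

0.845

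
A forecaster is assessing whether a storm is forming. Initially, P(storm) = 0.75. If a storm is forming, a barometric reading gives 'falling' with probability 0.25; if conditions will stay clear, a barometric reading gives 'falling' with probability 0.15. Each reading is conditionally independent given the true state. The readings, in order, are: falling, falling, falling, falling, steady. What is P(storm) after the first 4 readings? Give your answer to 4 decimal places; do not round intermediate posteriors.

After 'falling': P(storm) = 0.25·0.7500 / (0.25·0.7500 + 0.15·0.2500) ≈ 0.8333
After 'falling': P(storm) = 0.25·0.8333 / (0.25·0.8333 + 0.15·0.1667) ≈ 0.8929
After 'falling': P(storm) = 0.25·0.8929 / (0.25·0.8929 + 0.15·0.1071) ≈ 0.9328
After 'falling': P(storm) = 0.25·0.9328 / (0.25·0.9328 + 0.15·0.0672) ≈ 0.9586

0.9586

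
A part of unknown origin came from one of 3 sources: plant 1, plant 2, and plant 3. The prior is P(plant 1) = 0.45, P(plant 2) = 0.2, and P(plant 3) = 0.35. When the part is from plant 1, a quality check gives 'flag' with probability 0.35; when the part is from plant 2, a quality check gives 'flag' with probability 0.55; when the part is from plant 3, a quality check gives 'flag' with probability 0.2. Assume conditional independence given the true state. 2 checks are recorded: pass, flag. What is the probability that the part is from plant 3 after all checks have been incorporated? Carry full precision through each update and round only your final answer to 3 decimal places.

After 'pass': normaliser = 0.65·0.4500 + 0.45·0.2000 + 0.8·0.3500; P(plant 1) ≈ 0.4415, P(plant 2) ≈ 0.1358, P(plant 3) ≈ 0.4226
After 'flag': normaliser = 0.35·0.4415 + 0.55·0.1358 + 0.2·0.4226; P(plant 1) ≈ 0.4925, P(plant 2) ≈ 0.2381, P(plant 3) ≈ 0.2694

0.269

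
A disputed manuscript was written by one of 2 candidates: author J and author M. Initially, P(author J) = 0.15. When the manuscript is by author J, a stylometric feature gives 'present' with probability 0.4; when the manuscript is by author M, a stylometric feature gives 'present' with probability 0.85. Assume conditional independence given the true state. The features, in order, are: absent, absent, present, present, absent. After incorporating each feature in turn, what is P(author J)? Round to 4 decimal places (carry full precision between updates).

0.7144

Each posterior becomes the prior for the next update.
After 'absent': P(author J) = 0.6·0.1500 / (0.6·0.1500 + 0.15·0.8500) ≈ 0.4138
After 'absent': P(author J) = 0.6·0.4138 / (0.6·0.4138 + 0.15·0.5862) ≈ 0.7385
After 'present': P(author J) = 0.4·0.7385 / (0.4·0.7385 + 0.85·0.2615) ≈ 0.5706
After 'present': P(author J) = 0.4·0.5706 / (0.4·0.5706 + 0.85·0.4294) ≈ 0.3847
After 'absent': P(author J) = 0.6·0.3847 / (0.6·0.3847 + 0.15·0.6153) ≈ 0.7144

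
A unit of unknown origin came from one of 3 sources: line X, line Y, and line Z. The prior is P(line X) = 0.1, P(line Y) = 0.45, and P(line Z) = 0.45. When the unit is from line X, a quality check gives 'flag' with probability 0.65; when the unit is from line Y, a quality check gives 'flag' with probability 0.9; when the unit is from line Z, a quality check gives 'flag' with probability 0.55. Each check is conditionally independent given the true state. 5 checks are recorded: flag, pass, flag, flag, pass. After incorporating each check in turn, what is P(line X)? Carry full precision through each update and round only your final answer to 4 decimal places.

Apply Bayes' rule sequentially, carrying P(line X) forward.
After 'flag': normaliser = 0.65·0.1000 + 0.9·0.4500 + 0.55·0.4500; P(line X) ≈ 0.0906, P(line Y) ≈ 0.5645, P(line Z) ≈ 0.3449
After 'pass': normaliser = 0.35·0.0906 + 0.1·0.5645 + 0.45·0.3449; P(line X) ≈ 0.1303, P(line Y) ≈ 0.2319, P(line Z) ≈ 0.6378
After 'flag': normaliser = 0.65·0.1303 + 0.9·0.2319 + 0.55·0.6378; P(line X) ≈ 0.1315, P(line Y) ≈ 0.3240, P(line Z) ≈ 0.5445
After 'flag': normaliser = 0.65·0.1315 + 0.9·0.3240 + 0.55·0.5445; P(line X) ≈ 0.1263, P(line Y) ≈ 0.4310, P(line Z) ≈ 0.4427
After 'pass': normaliser = 0.35·0.1263 + 0.1·0.4310 + 0.45·0.4427; P(line X) ≈ 0.1543, P(line Y) ≈ 0.1504, P(line Z) ≈ 0.6953

0.1543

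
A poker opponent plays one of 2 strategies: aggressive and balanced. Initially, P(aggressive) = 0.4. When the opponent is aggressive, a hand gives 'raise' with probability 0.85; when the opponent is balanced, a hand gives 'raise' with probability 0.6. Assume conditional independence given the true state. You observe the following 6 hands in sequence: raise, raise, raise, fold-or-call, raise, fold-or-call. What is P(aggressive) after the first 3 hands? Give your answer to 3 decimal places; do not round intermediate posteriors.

0.655

After 'raise': P(aggressive) = 0.85·0.4000 / (0.85·0.4000 + 0.6·0.6000) ≈ 0.4857
After 'raise': P(aggressive) = 0.85·0.4857 / (0.85·0.4857 + 0.6·0.5143) ≈ 0.5723
After 'raise': P(aggressive) = 0.85·0.5723 / (0.85·0.5723 + 0.6·0.4277) ≈ 0.6546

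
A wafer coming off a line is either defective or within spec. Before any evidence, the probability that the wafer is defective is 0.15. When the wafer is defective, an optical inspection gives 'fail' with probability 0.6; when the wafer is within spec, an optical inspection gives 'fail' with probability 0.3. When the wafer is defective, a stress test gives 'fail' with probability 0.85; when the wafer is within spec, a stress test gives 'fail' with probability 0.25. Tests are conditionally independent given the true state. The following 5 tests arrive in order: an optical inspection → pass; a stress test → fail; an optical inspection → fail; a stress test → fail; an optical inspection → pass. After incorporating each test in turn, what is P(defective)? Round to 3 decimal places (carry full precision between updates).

0.571

After an optical inspection='pass': P(defective) = 0.4·0.1500 / (0.4·0.1500 + 0.7·0.8500) ≈ 0.0916
After a stress test='fail': P(defective) = 0.85·0.0916 / (0.85·0.0916 + 0.25·0.9084) ≈ 0.2553
After an optical inspection='fail': P(defective) = 0.6·0.2553 / (0.6·0.2553 + 0.3·0.7447) ≈ 0.4068
After a stress test='fail': P(defective) = 0.85·0.4068 / (0.85·0.4068 + 0.25·0.5932) ≈ 0.6998
After an optical inspection='pass': P(defective) = 0.4·0.6998 / (0.4·0.6998 + 0.7·0.3002) ≈ 0.5712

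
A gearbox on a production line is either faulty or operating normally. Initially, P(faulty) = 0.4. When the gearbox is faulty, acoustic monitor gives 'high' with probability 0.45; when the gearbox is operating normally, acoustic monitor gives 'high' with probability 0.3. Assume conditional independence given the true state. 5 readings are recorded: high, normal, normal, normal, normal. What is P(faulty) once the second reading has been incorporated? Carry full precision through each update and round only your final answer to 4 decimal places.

After 'high': P(faulty) = 0.45·0.4000 / (0.45·0.4000 + 0.3·0.6000) ≈ 0.5000
After 'normal': P(faulty) = 0.55·0.5000 / (0.55·0.5000 + 0.7·0.5000) ≈ 0.4400

0.4400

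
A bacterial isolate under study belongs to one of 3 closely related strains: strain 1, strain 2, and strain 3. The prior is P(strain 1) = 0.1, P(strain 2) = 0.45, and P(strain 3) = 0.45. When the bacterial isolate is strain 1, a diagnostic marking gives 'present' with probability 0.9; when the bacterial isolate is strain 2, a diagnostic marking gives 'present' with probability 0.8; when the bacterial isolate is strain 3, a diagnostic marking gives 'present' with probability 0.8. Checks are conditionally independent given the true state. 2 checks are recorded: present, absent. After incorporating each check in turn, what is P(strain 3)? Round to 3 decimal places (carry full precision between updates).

0.471

After 'present': normaliser = 0.9·0.1000 + 0.8·0.4500 + 0.8·0.4500; P(strain 1) ≈ 0.1111, P(strain 2) ≈ 0.4444, P(strain 3) ≈ 0.4444
After 'absent': normaliser = 0.1·0.1111 + 0.2·0.4444 + 0.2·0.4444; P(strain 1) ≈ 0.0588, P(strain 2) ≈ 0.4706, P(strain 3) ≈ 0.4706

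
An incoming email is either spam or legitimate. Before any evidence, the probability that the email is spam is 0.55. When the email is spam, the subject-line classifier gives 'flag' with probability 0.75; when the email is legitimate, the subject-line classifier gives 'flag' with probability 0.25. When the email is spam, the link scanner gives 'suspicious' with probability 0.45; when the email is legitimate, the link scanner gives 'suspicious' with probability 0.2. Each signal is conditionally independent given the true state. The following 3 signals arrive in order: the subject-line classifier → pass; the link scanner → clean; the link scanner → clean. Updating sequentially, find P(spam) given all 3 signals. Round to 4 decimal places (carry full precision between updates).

Each posterior becomes the prior for the next update.
After the subject-line classifier='pass': P(spam) = 0.25·0.5500 / (0.25·0.5500 + 0.75·0.4500) ≈ 0.2895
After the link scanner='clean': P(spam) = 0.55·0.2895 / (0.55·0.2895 + 0.8·0.7105) ≈ 0.2188
After the link scanner='clean': P(spam) = 0.55·0.2188 / (0.55·0.2188 + 0.8·0.7812) ≈ 0.1615

0.1615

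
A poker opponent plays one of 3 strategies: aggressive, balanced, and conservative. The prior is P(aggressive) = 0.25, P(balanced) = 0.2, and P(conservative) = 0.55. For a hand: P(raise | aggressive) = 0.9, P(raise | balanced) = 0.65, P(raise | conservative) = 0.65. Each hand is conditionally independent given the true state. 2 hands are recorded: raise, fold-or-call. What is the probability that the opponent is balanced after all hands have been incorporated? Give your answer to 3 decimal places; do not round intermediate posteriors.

After 'raise': normaliser = 0.9·0.2500 + 0.65·0.2000 + 0.65·0.5500; P(aggressive) ≈ 0.3158, P(balanced) ≈ 0.1825, P(conservative) ≈ 0.5018
After 'fold-or-call': normaliser = 0.1·0.3158 + 0.35·0.1825 + 0.35·0.5018; P(aggressive) ≈ 0.1165, P(balanced) ≈ 0.2356, P(conservative) ≈ 0.6479

0.236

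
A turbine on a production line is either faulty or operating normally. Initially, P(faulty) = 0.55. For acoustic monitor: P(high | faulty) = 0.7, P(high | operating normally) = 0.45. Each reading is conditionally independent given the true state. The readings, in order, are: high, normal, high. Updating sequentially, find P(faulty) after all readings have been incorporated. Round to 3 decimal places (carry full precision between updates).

0.617

After 'high': P(faulty) = 0.7·0.5500 / (0.7·0.5500 + 0.45·0.4500) ≈ 0.6553
After 'normal': P(faulty) = 0.3·0.6553 / (0.3·0.6553 + 0.55·0.3447) ≈ 0.5091
After 'high': P(faulty) = 0.7·0.5091 / (0.7·0.5091 + 0.45·0.4909) ≈ 0.6173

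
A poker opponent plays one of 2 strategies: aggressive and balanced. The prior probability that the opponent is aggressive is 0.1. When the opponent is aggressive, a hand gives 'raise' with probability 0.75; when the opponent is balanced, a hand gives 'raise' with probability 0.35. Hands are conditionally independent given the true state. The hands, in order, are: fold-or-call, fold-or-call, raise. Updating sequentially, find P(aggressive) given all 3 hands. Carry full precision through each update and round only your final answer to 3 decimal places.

0.034

After 'fold-or-call': P(aggressive) = 0.25·0.1000 / (0.25·0.1000 + 0.65·0.9000) ≈ 0.0410
After 'fold-or-call': P(aggressive) = 0.25·0.0410 / (0.25·0.0410 + 0.65·0.9590) ≈ 0.0162
After 'raise': P(aggressive) = 0.75·0.0162 / (0.75·0.0162 + 0.35·0.9838) ≈ 0.0340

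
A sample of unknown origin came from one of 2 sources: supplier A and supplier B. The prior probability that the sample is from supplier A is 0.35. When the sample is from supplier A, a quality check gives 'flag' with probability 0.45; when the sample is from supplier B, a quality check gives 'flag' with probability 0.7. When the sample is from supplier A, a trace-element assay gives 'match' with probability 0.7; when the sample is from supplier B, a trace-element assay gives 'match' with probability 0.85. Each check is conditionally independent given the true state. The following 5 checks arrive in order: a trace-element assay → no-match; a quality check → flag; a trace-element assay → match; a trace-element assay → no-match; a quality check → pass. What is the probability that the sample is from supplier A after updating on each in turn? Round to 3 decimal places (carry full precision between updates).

Each posterior becomes the prior for the next update.
After a trace-element assay='no-match': P(supplier A) = 0.3·0.3500 / (0.3·0.3500 + 0.15·0.6500) ≈ 0.5185
After a quality check='flag': P(supplier A) = 0.45·0.5185 / (0.45·0.5185 + 0.7·0.4815) ≈ 0.4091
After a trace-element assay='match': P(supplier A) = 0.7·0.4091 / (0.7·0.4091 + 0.85·0.5909) ≈ 0.3631
After a trace-element assay='no-match': P(supplier A) = 0.3·0.3631 / (0.3·0.3631 + 0.15·0.6369) ≈ 0.5328
After a quality check='pass': P(supplier A) = 0.55·0.5328 / (0.55·0.5328 + 0.3·0.4672) ≈ 0.6764

0.676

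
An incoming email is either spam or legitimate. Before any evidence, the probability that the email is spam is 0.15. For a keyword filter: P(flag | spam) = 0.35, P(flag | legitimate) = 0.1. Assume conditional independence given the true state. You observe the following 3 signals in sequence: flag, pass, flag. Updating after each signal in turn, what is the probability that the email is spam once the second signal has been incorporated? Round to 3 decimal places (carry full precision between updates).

After 'flag': P(spam) = 0.35·0.1500 / (0.35·0.1500 + 0.1·0.8500) ≈ 0.3818
After 'pass': P(spam) = 0.65·0.3818 / (0.65·0.3818 + 0.9·0.6182) ≈ 0.3085

0.308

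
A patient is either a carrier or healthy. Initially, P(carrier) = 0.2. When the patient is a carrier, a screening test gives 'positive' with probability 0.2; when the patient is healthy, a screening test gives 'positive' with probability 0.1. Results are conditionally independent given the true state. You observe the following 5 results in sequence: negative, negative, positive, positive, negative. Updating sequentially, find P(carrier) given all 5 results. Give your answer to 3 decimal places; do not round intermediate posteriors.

After 'negative': P(carrier) = 0.8·0.2000 / (0.8·0.2000 + 0.9·0.8000) ≈ 0.1818
After 'negative': P(carrier) = 0.8·0.1818 / (0.8·0.1818 + 0.9·0.8182) ≈ 0.1649
After 'positive': P(carrier) = 0.2·0.1649 / (0.2·0.1649 + 0.1·0.8351) ≈ 0.2832
After 'positive': P(carrier) = 0.2·0.2832 / (0.2·0.2832 + 0.1·0.7168) ≈ 0.4414
After 'negative': P(carrier) = 0.8·0.4414 / (0.8·0.4414 + 0.9·0.5586) ≈ 0.4126

0.413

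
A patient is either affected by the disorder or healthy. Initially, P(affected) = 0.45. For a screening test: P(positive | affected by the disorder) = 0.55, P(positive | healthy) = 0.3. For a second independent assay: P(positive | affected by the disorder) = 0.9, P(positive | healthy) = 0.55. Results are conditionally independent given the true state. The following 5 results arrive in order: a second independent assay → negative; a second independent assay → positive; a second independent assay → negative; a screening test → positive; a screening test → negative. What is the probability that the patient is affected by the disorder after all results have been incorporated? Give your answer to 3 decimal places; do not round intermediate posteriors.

0.072

After a second independent assay='negative': P(affected) = 0.1·0.4500 / (0.1·0.4500 + 0.45·0.5500) ≈ 0.1538
After a second independent assay='positive': P(affected) = 0.9·0.1538 / (0.9·0.1538 + 0.55·0.8462) ≈ 0.2293
After a second independent assay='negative': P(affected) = 0.1·0.2293 / (0.1·0.2293 + 0.45·0.7707) ≈ 0.0620
After a screening test='positive': P(affected) = 0.55·0.0620 / (0.55·0.0620 + 0.3·0.9380) ≈ 0.1081
After a screening test='negative': P(affected) = 0.45·0.1081 / (0.45·0.1081 + 0.7·0.8919) ≈ 0.0723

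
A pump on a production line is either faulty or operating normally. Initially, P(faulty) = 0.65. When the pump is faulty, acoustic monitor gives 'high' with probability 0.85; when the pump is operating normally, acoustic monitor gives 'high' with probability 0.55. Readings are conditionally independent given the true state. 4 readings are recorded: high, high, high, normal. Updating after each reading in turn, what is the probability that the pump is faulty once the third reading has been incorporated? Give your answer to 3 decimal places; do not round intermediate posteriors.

0.873

After 'high': P(faulty) = 0.85·0.6500 / (0.85·0.6500 + 0.55·0.3500) ≈ 0.7416
After 'high': P(faulty) = 0.85·0.7416 / (0.85·0.7416 + 0.55·0.2584) ≈ 0.8160
After 'high': P(faulty) = 0.85·0.8160 / (0.85·0.8160 + 0.55·0.1840) ≈ 0.8727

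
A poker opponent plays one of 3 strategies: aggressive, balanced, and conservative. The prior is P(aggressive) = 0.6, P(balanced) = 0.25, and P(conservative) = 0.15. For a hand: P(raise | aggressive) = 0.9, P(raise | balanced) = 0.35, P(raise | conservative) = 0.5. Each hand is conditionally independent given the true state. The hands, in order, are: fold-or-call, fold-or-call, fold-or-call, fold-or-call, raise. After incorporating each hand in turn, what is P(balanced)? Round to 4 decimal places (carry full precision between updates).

After 'fold-or-call': normaliser = 0.1·0.6000 + 0.65·0.2500 + 0.5·0.1500; P(aggressive) ≈ 0.2017, P(balanced) ≈ 0.5462, P(conservative) ≈ 0.2521
After 'fold-or-call': normaliser = 0.1·0.2017 + 0.65·0.5462 + 0.5·0.2521; P(aggressive) ≈ 0.0402, P(balanced) ≈ 0.7083, P(conservative) ≈ 0.2515
After 'fold-or-call': normaliser = 0.1·0.0402 + 0.65·0.7083 + 0.5·0.2515; P(aggressive) ≈ 0.0068, P(balanced) ≈ 0.7801, P(conservative) ≈ 0.2131
After 'fold-or-call': normaliser = 0.1·0.0068 + 0.65·0.7801 + 0.5·0.2131; P(aggressive) ≈ 0.0011, P(balanced) ≈ 0.8255, P(conservative) ≈ 0.1734
After 'raise': normaliser = 0.9·0.0011 + 0.35·0.8255 + 0.5·0.1734; P(aggressive) ≈ 0.0027, P(balanced) ≈ 0.7671, P(conservative) ≈ 0.2302

0.7671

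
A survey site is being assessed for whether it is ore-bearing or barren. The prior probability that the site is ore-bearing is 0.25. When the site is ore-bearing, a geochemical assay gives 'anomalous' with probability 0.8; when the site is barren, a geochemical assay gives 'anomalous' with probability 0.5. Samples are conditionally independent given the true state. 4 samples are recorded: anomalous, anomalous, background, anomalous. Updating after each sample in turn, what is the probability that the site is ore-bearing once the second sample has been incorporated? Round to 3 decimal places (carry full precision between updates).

0.460

After 'anomalous': P(ore) = 0.8·0.2500 / (0.8·0.2500 + 0.5·0.7500) ≈ 0.3478
After 'anomalous': P(ore) = 0.8·0.3478 / (0.8·0.3478 + 0.5·0.6522) ≈ 0.4604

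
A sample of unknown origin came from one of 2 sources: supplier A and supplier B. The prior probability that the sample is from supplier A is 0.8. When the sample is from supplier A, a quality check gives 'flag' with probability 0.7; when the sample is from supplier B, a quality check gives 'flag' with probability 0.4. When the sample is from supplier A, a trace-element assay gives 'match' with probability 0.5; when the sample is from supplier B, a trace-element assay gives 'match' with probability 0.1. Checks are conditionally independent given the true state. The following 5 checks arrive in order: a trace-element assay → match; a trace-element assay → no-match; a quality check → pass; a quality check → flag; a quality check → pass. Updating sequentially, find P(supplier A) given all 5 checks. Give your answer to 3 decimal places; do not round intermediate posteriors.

After a trace-element assay='match': P(supplier A) = 0.5·0.8000 / (0.5·0.8000 + 0.1·0.2000) ≈ 0.9524
After a trace-element assay='no-match': P(supplier A) = 0.5·0.9524 / (0.5·0.9524 + 0.9·0.0476) ≈ 0.9174
After a quality check='pass': P(supplier A) = 0.3·0.9174 / (0.3·0.9174 + 0.6·0.0826) ≈ 0.8475
After a quality check='flag': P(supplier A) = 0.7·0.8475 / (0.7·0.8475 + 0.4·0.1525) ≈ 0.9067
After a quality check='pass': P(supplier A) = 0.3·0.9067 / (0.3·0.9067 + 0.6·0.0933) ≈ 0.8294

0.829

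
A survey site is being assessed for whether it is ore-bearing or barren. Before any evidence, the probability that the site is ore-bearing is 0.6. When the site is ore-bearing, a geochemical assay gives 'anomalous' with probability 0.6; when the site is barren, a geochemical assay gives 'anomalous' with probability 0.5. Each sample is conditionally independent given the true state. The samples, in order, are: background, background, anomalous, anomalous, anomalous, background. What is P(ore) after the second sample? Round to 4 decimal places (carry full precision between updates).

0.4898

After 'background': P(ore) = 0.4·0.6000 / (0.4·0.6000 + 0.5·0.4000) ≈ 0.5455
After 'background': P(ore) = 0.4·0.5455 / (0.4·0.5455 + 0.5·0.4545) ≈ 0.4898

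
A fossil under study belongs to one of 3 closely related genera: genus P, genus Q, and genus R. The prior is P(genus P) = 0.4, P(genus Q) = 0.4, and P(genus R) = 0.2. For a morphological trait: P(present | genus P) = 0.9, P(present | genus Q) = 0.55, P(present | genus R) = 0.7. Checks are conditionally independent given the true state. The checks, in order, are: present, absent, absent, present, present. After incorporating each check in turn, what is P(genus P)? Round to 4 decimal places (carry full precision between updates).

0.1292

Apply Bayes' rule sequentially, carrying P(genus P) forward.
After 'present': normaliser = 0.9·0.4000 + 0.55·0.4000 + 0.7·0.2000; P(genus P) ≈ 0.5000, P(genus Q) ≈ 0.3056, P(genus R) ≈ 0.1944
After 'absent': normaliser = 0.1·0.5000 + 0.45·0.3056 + 0.3·0.1944; P(genus P) ≈ 0.2034, P(genus Q) ≈ 0.5593, P(genus R) ≈ 0.2373
After 'absent': normaliser = 0.1·0.2034 + 0.45·0.5593 + 0.3·0.2373; P(genus P) ≈ 0.0593, P(genus Q) ≈ 0.7333, P(genus R) ≈ 0.2074
After 'present': normaliser = 0.9·0.0593 + 0.55·0.7333 + 0.7·0.2074; P(genus P) ≈ 0.0886, P(genus Q) ≈ 0.6702, P(genus R) ≈ 0.2412
After 'present': normaliser = 0.9·0.0886 + 0.55·0.6702 + 0.7·0.2412; P(genus P) ≈ 0.1292, P(genus Q) ≈ 0.5972, P(genus R) ≈ 0.2736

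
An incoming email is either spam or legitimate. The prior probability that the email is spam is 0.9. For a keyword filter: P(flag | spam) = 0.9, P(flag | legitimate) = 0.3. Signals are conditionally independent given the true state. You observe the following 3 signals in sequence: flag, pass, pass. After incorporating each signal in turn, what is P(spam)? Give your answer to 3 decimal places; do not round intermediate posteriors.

0.355

Apply Bayes' rule sequentially, carrying P(spam) forward.
After 'flag': P(spam) = 0.9·0.9000 / (0.9·0.9000 + 0.3·0.1000) ≈ 0.9643
After 'pass': P(spam) = 0.1·0.9643 / (0.1·0.9643 + 0.7·0.0357) ≈ 0.7941
After 'pass': P(spam) = 0.1·0.7941 / (0.1·0.7941 + 0.7·0.2059) ≈ 0.3553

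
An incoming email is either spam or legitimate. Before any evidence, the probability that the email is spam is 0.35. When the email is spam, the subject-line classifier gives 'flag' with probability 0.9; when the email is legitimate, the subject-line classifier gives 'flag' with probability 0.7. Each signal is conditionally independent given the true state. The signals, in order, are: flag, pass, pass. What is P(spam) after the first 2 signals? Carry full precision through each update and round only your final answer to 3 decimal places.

After 'flag': P(spam) = 0.9·0.3500 / (0.9·0.3500 + 0.7·0.6500) ≈ 0.4091
After 'pass': P(spam) = 0.1·0.4091 / (0.1·0.4091 + 0.3·0.5909) ≈ 0.1875

0.188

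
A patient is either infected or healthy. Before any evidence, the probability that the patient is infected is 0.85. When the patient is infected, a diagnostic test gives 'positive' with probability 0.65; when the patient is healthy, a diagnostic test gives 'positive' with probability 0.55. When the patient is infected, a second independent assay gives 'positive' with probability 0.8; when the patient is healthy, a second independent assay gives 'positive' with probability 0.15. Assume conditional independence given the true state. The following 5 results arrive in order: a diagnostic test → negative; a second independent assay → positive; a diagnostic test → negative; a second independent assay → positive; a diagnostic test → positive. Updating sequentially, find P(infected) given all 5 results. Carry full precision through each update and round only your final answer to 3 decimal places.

After a diagnostic test='negative': P(infected) = 0.35·0.8500 / (0.35·0.8500 + 0.45·0.1500) ≈ 0.8151
After a second independent assay='positive': P(infected) = 0.8·0.8151 / (0.8·0.8151 + 0.15·0.1849) ≈ 0.9592
After a diagnostic test='negative': P(infected) = 0.35·0.9592 / (0.35·0.9592 + 0.45·0.0408) ≈ 0.9481
After a second independent assay='positive': P(infected) = 0.8·0.9481 / (0.8·0.9481 + 0.15·0.0519) ≈ 0.9898
After a diagnostic test='positive': P(infected) = 0.65·0.9898 / (0.65·0.9898 + 0.55·0.0102) ≈ 0.9914

0.991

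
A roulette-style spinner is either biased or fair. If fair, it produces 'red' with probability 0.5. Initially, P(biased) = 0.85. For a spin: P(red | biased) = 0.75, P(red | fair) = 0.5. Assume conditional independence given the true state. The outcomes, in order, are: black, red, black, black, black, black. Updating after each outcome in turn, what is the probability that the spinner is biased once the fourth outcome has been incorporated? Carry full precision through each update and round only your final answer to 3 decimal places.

Each posterior becomes the prior for the next update.
After 'black': P(biased) = 0.25·0.8500 / (0.25·0.8500 + 0.5·0.1500) ≈ 0.7391
After 'red': P(biased) = 0.75·0.7391 / (0.75·0.7391 + 0.5·0.2609) ≈ 0.8095
After 'black': P(biased) = 0.25·0.8095 / (0.25·0.8095 + 0.5·0.1905) ≈ 0.6800
After 'black': P(biased) = 0.25·0.6800 / (0.25·0.6800 + 0.5·0.3200) ≈ 0.5152

0.515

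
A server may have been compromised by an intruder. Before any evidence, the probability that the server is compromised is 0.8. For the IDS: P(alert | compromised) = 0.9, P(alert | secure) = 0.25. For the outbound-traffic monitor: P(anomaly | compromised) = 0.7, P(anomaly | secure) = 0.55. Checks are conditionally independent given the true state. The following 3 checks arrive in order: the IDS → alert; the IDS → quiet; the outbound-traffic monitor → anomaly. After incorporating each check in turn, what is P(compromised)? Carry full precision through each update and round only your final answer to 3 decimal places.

0.710

After the IDS='alert': P(compromised) = 0.9·0.8000 / (0.9·0.8000 + 0.25·0.2000) ≈ 0.9351
After the IDS='quiet': P(compromised) = 0.1·0.9351 / (0.1·0.9351 + 0.75·0.0649) ≈ 0.6575
After the outbound-traffic monitor='anomaly': P(compromised) = 0.7·0.6575 / (0.7·0.6575 + 0.55·0.3425) ≈ 0.7096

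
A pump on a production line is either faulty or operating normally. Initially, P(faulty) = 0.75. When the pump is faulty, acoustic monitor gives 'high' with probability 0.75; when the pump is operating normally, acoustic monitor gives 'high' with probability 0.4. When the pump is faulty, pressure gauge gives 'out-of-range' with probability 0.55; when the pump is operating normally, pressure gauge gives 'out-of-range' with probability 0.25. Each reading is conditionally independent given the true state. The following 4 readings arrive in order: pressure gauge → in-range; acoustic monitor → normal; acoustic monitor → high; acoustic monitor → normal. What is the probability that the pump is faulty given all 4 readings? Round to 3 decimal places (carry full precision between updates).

0.369

After pressure gauge='in-range': P(faulty) = 0.45·0.7500 / (0.45·0.7500 + 0.75·0.2500) ≈ 0.6429
After acoustic monitor='normal': P(faulty) = 0.25·0.6429 / (0.25·0.6429 + 0.6·0.3571) ≈ 0.4286
After acoustic monitor='high': P(faulty) = 0.75·0.4286 / (0.75·0.4286 + 0.4·0.5714) ≈ 0.5844
After acoustic monitor='normal': P(faulty) = 0.25·0.5844 / (0.25·0.5844 + 0.6·0.4156) ≈ 0.3695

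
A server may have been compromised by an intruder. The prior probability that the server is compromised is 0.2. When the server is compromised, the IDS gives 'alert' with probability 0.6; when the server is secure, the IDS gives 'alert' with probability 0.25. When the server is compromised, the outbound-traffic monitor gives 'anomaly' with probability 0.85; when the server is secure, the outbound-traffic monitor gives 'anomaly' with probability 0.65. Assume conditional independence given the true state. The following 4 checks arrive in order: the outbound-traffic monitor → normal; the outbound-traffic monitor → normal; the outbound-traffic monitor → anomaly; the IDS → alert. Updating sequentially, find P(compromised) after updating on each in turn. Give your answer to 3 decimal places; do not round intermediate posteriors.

0.126

Each posterior becomes the prior for the next update.
After the outbound-traffic monitor='normal': P(compromised) = 0.15·0.2000 / (0.15·0.2000 + 0.35·0.8000) ≈ 0.0968
After the outbound-traffic monitor='normal': P(compromised) = 0.15·0.0968 / (0.15·0.0968 + 0.35·0.9032) ≈ 0.0439
After the outbound-traffic monitor='anomaly': P(compromised) = 0.85·0.0439 / (0.85·0.0439 + 0.65·0.9561) ≈ 0.0566
After the IDS='alert': P(compromised) = 0.6·0.0566 / (0.6·0.0566 + 0.25·0.9434) ≈ 0.1260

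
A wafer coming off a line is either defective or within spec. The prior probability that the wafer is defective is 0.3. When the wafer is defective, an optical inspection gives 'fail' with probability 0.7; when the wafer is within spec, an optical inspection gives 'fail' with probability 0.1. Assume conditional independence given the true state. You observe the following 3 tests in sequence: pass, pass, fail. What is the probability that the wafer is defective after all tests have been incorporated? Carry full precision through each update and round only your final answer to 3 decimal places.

0.250

After 'pass': P(defective) = 0.3·0.3000 / (0.3·0.3000 + 0.9·0.7000) ≈ 0.1250
After 'pass': P(defective) = 0.3·0.1250 / (0.3·0.1250 + 0.9·0.8750) ≈ 0.0455
After 'fail': P(defective) = 0.7·0.0455 / (0.7·0.0455 + 0.1·0.9545) ≈ 0.2500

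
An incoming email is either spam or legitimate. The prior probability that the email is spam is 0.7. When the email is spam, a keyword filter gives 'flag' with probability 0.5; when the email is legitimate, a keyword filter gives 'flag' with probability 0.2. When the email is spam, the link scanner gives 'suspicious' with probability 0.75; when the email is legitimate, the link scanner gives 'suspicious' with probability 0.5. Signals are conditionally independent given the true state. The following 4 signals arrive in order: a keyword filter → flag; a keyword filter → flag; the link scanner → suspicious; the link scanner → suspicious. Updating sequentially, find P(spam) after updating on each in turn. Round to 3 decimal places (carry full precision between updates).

0.970

Each posterior becomes the prior for the next update.
After a keyword filter='flag': P(spam) = 0.5·0.7000 / (0.5·0.7000 + 0.2·0.3000) ≈ 0.8537
After a keyword filter='flag': P(spam) = 0.5·0.8537 / (0.5·0.8537 + 0.2·0.1463) ≈ 0.9358
After the link scanner='suspicious': P(spam) = 0.75·0.9358 / (0.75·0.9358 + 0.5·0.0642) ≈ 0.9563
After the link scanner='suspicious': P(spam) = 0.75·0.9563 / (0.75·0.9563 + 0.5·0.0437) ≈ 0.9704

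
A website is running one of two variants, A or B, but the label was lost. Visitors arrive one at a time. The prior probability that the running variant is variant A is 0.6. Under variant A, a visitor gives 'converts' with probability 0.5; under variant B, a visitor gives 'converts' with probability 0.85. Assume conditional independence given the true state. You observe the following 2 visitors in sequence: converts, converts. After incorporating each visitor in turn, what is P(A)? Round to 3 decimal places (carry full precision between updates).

After 'converts': P(A) = 0.5·0.6000 / (0.5·0.6000 + 0.85·0.4000) ≈ 0.4688
After 'converts': P(A) = 0.5·0.4688 / (0.5·0.4688 + 0.85·0.5312) ≈ 0.3417

0.342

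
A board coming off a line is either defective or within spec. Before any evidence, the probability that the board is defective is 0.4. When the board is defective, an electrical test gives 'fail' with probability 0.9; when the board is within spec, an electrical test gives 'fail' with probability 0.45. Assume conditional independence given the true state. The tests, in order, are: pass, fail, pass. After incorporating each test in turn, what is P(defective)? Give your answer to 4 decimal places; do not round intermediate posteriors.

After 'pass': P(defective) = 0.1·0.4000 / (0.1·0.4000 + 0.55·0.6000) ≈ 0.1081
After 'fail': P(defective) = 0.9·0.1081 / (0.9·0.1081 + 0.45·0.8919) ≈ 0.1951
After 'pass': P(defective) = 0.1·0.1951 / (0.1·0.1951 + 0.55·0.8049) ≈ 0.0422

0.0422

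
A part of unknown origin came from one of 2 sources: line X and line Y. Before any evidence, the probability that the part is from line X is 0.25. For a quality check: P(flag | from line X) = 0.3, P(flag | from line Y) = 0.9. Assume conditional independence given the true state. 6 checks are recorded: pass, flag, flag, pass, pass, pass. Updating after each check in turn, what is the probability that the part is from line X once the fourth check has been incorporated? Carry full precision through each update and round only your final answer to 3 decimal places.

After 'pass': P(line X) = 0.7·0.2500 / (0.7·0.2500 + 0.1·0.7500) ≈ 0.7000
After 'flag': P(line X) = 0.3·0.7000 / (0.3·0.7000 + 0.9·0.3000) ≈ 0.4375
After 'flag': P(line X) = 0.3·0.4375 / (0.3·0.4375 + 0.9·0.5625) ≈ 0.2059
After 'pass': P(line X) = 0.7·0.2059 / (0.7·0.2059 + 0.1·0.7941) ≈ 0.6447

0.645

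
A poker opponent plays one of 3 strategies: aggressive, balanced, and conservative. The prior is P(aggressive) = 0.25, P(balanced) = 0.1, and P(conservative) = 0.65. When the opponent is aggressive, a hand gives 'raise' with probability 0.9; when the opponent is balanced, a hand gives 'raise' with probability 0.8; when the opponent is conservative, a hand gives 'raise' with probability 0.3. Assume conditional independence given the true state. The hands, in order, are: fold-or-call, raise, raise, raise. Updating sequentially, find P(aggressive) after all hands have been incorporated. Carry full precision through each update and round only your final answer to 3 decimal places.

After 'fold-or-call': normaliser = 0.1·0.2500 + 0.2·0.1000 + 0.7·0.6500; P(aggressive) ≈ 0.0500, P(balanced) ≈ 0.0400, P(conservative) ≈ 0.9100
After 'raise': normaliser = 0.9·0.0500 + 0.8·0.0400 + 0.3·0.9100; P(aggressive) ≈ 0.1286, P(balanced) ≈ 0.0914, P(conservative) ≈ 0.7800
After 'raise': normaliser = 0.9·0.1286 + 0.8·0.0914 + 0.3·0.7800; P(aggressive) ≈ 0.2736, P(balanced) ≈ 0.1730, P(conservative) ≈ 0.5534
After 'raise': normaliser = 0.9·0.2736 + 0.8·0.1730 + 0.3·0.5534; P(aggressive) ≈ 0.4472, P(balanced) ≈ 0.2513, P(conservative) ≈ 0.3015

0.447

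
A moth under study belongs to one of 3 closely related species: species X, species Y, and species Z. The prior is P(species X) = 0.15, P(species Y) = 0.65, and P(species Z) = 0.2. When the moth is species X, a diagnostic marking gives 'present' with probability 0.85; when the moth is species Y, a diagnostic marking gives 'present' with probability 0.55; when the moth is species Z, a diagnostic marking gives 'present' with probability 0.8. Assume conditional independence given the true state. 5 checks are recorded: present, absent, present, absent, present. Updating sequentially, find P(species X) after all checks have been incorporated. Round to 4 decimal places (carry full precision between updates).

After 'present': normaliser = 0.85·0.1500 + 0.55·0.6500 + 0.8·0.2000; P(species X) ≈ 0.1977, P(species Y) ≈ 0.5543, P(species Z) ≈ 0.2481
After 'absent': normaliser = 0.15·0.1977 + 0.45·0.5543 + 0.2·0.2481; P(species X) ≈ 0.0902, P(species Y) ≈ 0.7588, P(species Z) ≈ 0.1509
After 'present': normaliser = 0.85·0.0902 + 0.55·0.7588 + 0.8·0.1509; P(species X) ≈ 0.1247, P(species Y) ≈ 0.6789, P(species Z) ≈ 0.1964
After 'absent': normaliser = 0.15·0.1247 + 0.45·0.6789 + 0.2·0.1964; P(species X) ≈ 0.0515, P(species Y) ≈ 0.8405, P(species Z) ≈ 0.1081
After 'present': normaliser = 0.85·0.0515 + 0.55·0.8405 + 0.8·0.1081; P(species X) ≈ 0.0738, P(species Y) ≈ 0.7802, P(species Z) ≈ 0.1459

0.0738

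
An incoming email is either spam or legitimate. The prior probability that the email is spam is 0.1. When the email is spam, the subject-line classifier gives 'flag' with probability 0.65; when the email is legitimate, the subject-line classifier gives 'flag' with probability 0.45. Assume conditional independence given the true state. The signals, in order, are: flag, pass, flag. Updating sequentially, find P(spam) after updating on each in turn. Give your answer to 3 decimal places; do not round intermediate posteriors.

Each posterior becomes the prior for the next update.
After 'flag': P(spam) = 0.65·0.1000 / (0.65·0.1000 + 0.45·0.9000) ≈ 0.1383
After 'pass': P(spam) = 0.35·0.1383 / (0.35·0.1383 + 0.55·0.8617) ≈ 0.0927
After 'flag': P(spam) = 0.65·0.0927 / (0.65·0.0927 + 0.45·0.9073) ≈ 0.1286

0.129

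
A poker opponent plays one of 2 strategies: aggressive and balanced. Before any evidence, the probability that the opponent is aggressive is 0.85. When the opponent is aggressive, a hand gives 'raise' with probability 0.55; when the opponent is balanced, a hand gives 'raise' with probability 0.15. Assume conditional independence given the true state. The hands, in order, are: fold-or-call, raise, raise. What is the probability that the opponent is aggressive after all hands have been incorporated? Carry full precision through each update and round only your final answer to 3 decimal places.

After 'fold-or-call': P(aggressive) = 0.45·0.8500 / (0.45·0.8500 + 0.85·0.1500) ≈ 0.7500
After 'raise': P(aggressive) = 0.55·0.7500 / (0.55·0.7500 + 0.15·0.2500) ≈ 0.9167
After 'raise': P(aggressive) = 0.55·0.9167 / (0.55·0.9167 + 0.15·0.0833) ≈ 0.9758

0.976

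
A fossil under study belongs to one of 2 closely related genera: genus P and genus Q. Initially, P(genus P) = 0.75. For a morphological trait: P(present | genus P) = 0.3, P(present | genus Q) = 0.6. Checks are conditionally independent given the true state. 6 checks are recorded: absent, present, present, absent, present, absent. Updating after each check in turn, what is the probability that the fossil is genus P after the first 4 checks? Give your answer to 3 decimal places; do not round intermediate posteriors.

After 'absent': P(genus P) = 0.7·0.7500 / (0.7·0.7500 + 0.4·0.2500) ≈ 0.8400
After 'present': P(genus P) = 0.3·0.8400 / (0.3·0.8400 + 0.6·0.1600) ≈ 0.7241
After 'present': P(genus P) = 0.3·0.7241 / (0.3·0.7241 + 0.6·0.2759) ≈ 0.5676
After 'absent': P(genus P) = 0.7·0.5676 / (0.7·0.5676 + 0.4·0.4324) ≈ 0.6967

0.697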